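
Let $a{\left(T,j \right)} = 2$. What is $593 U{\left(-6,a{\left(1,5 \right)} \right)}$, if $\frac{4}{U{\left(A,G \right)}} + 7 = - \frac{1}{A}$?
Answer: $- \frac{14232}{41} \approx -347.12$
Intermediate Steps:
$U{\left(A,G \right)} = \frac{4}{-7 - \frac{1}{A}}$
$593 U{\left(-6,a{\left(1,5 \right)} \right)} = 593 \left(\left(-4\right) \left(-6\right) \frac{1}{1 + 7 \left(-6\right)}\right) = 593 \left(\left(-4\right) \left(-6\right) \frac{1}{1 - 42}\right) = 593 \left(\left(-4\right) \left(-6\right) \frac{1}{-41}\right) = 593 \left(\left(-4\right) \left(-6\right) \left(- \frac{1}{41}\right)\right) = 593 \left(- \frac{24}{41}\right) = - \frac{14232}{41}$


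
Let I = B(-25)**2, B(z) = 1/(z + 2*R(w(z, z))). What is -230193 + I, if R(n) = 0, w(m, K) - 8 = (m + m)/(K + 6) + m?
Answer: -143870624/625 ≈ -2.3019e+5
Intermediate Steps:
w(m, K) = 8 + m + 2*m/(6 + K) (w(m, K) = 8 + ((m + m)/(K + 6) + m) = 8 + ((2*m)/(6 + K) + m) = 8 + (2*m/(6 + K) + m) = 8 + (m + 2*m/(6 + K)) = 8 + m + 2*m/(6 + K))
B(z) = 1/z (B(z) = 1/(z + 2*0) = 1/(z + 0) = 1/z)
I = 1/625 (I = (1/(-25))**2 = (-1/25)**2 = 1/625 ≈ 0.0016000)
-230193 + I = -230193 + 1/625 = -143870624/625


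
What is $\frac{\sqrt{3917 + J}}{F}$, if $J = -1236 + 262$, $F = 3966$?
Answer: $\frac{\sqrt{327}}{1322} \approx 0.013679$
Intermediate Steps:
$J = -974$
$\frac{\sqrt{3917 + J}}{F} = \frac{\sqrt{3917 - 974}}{3966} = \sqrt{2943} \cdot \frac{1}{3966} = 3 \sqrt{327} \cdot \frac{1}{3966} = \frac{\sqrt{327}}{1322}$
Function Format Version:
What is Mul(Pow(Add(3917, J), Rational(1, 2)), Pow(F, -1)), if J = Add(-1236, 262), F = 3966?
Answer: Mul(Rational(1, 1322), Pow(327, Rational(1, 2))) ≈ 0.013679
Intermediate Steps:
J = -974
Mul(Pow(Add(3917, J), Rational(1, 2)), Pow(F, -1)) = Mul(Pow(Add(3917, -974), Rational(1, 2)), Pow(3966, -1)) = Mul(Pow(2943, Rational(1, 2)), Rational(1, 3966)) = Mul(Mul(3, Pow(327, Rational(1, 2))), Rational(1, 3966)) = Mul(Rational(1, 1322), Pow(327, Rational(1, 2)))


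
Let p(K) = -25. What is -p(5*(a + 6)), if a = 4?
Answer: 25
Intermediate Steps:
-p(5*(a + 6)) = -1*(-25) = 25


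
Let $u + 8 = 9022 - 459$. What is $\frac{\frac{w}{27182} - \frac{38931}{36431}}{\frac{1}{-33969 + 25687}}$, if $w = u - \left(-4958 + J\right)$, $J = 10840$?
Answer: $\frac{3978848291439}{495133721} \approx 8035.9$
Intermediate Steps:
$u = 8555$ ($u = -8 + \left(9022 - 459\right) = -8 + 8563 = 8555$)
$w = 2673$ ($w = 8555 + \left(4958 - 10840\right) = 8555 - 5882 = 2673$)
$\frac{\frac{w}{27182} - \frac{38931}{36431}}{\frac{1}{-33969 + 25687}} = \frac{\frac{2673}{27182} - \frac{38931}{36431}}{\frac{1}{-33969 + 25687}} = \frac{2673 \cdot \frac{1}{27182} - \frac{38931}{36431}}{\frac{1}{-8282}} = \frac{\frac{2673}{27182} - \frac{38931}{36431}}{- \frac{1}{8282}} = \left(- \frac{960842379}{990267442}\right) \left(-8282\right) = \frac{3978848291439}{495133721}$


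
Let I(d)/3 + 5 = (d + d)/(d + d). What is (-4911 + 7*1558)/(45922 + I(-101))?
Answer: 1199/9182 ≈ 0.13058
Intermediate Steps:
I(d) = -12 (I(d) = -15 + 3*((d + d)/(d + d)) = -15 + 3*((2*d)/((2*d))) = -15 + 3*((2*d)*(1/(2*d))) = -15 + 3*1 = -15 + 3 = -12)
(-4911 + 7*1558)/(45922 + I(-101)) = (-4911 + 7*1558)/(45922 - 12) = (-4911 + 10906)/45910 = 5995*(1/45910) = 1199/9182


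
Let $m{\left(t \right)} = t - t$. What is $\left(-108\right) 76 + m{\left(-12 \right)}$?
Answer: $-8208$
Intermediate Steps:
$m{\left(t \right)} = 0$
$\left(-108\right) 76 + m{\left(-12 \right)} = \left(-108\right) 76 + 0 = -8208 + 0 = -8208$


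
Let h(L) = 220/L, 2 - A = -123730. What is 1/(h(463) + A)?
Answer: 463/57288136 ≈ 8.0820e-6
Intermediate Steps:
A = 123732 (A = 2 - 1*(-123730) = 2 + 123730 = 123732)
1/(h(463) + A) = 1/(220/463 + 123732) = 1/(57288136/463) = 463/57288136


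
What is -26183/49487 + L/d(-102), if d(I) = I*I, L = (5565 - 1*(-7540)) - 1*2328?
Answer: 15347851/30286044 ≈ 0.50676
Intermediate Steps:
L = 10777 (L = (5565 + 7540) - 2328 = 13105 - 2328 = 10777)
d(I) = I**2
-26183/49487 + L/d(-102) = -26183/49487 + 10777/((-102)**2) = -26183*1/49487 + 10777/10404 = -26183/49487 + 10777*(1/10404) = -26183/49487 + 10777/10404 = 15347851/30286044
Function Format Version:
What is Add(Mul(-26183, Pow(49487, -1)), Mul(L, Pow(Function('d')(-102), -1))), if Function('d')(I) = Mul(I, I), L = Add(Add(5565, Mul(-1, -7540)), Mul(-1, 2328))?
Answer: Rational(15347851, 30286044) ≈ 0.50676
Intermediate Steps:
L = 10777 (L = Add(Add(5565, 7540), -2328) = Add(13105, -2328) = 10777)
Function('d')(I) = Pow(I, 2)
Add(Mul(-26183, Pow(49487, -1)), Mul(L, Pow(Function('d')(-102), -1))) = Add(Mul(-26183, Pow(49487, -1)), Mul(10777, Pow(Pow(-102, 2), -1))) = Add(Mul(-26183, Rational(1, 49487)), Mul(10777, Pow(10404, -1))) = Add(Rational(-26183, 49487), Mul(10777, Rational(1, 10404))) = Add(Rational(-26183, 49487), Rational(10777, 10404)) = Rational(15347851, 30286044)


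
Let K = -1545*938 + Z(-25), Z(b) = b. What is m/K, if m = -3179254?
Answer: 3179254/1449235 ≈ 2.1937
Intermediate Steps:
K = -1449235 (K = -1545*938 - 25 = -1449210 - 25 = -1449235)
m/K = -3179254/(-1449235) = -3179254*(-1/1449235) = 3179254/1449235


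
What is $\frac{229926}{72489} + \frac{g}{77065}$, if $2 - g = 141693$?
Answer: $\frac{2482736097}{1862121595} \approx 1.3333$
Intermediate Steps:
$g = -141691$ ($g = 2 - 141693 = -141691$)
$\frac{229926}{72489} + \frac{g}{77065} = \frac{229926}{72489} - \frac{141691}{77065} = 229926 \cdot \frac{1}{72489} - \frac{141691}{77065} = \frac{76642}{24163} - \frac{141691}{77065} = \frac{2482736097}{1862121595}$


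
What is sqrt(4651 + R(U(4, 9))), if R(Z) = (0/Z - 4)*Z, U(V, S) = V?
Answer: 3*sqrt(515) ≈ 68.081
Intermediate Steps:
R(Z) = -4*Z (R(Z) = (0 - 4)*Z = -4*Z)
sqrt(4651 + R(U(4, 9))) = sqrt(4651 - 4*4) = sqrt(4651 - 16) = sqrt(4635) = 3*sqrt(515)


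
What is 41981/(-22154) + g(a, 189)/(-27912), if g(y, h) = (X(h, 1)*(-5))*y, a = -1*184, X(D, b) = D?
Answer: -209329633/25765102 ≈ -8.1245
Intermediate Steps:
a = -184
g(y, h) = -5*h*y (g(y, h) = (h*(-5))*y = (-5*h)*y = -5*h*y)
41981/(-22154) + g(a, 189)/(-27912) = 41981/(-22154) - 5*189*(-184)/(-27912) = 41981*(-1/22154) + 173880*(-1/27912) = -41981/22154 - 7245/1163 = -209329633/25765102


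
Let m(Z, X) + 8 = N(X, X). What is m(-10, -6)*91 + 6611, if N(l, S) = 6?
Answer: 6429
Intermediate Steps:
m(Z, X) = -2 (m(Z, X) = -8 + 6 = -2)
m(-10, -6)*91 + 6611 = -2*91 + 6611 = -182 + 6611 = 6429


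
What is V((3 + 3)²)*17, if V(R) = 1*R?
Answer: 612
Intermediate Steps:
V(R) = R
V((3 + 3)²)*17 = (3 + 3)²*17 = 6²*17 = 36*17 = 612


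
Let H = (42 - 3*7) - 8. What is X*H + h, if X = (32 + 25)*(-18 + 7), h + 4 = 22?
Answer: -8133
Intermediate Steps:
h = 18 (h = -4 + 22 = 18)
X = -627 (X = 57*(-11) = -627)
H = 13 (H = (42 - 21) - 8 = 21 - 8 = 13)
X*H + h = -627*13 + 18 = -8151 + 18 = -8133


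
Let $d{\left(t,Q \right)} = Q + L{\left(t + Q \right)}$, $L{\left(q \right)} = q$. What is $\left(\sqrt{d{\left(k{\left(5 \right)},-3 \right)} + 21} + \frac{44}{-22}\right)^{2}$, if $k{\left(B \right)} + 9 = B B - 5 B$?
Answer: $\left(2 - \sqrt{6}\right)^{2} \approx 0.20204$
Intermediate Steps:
$k{\left(B \right)} = -9 + B^{2} - 5 B$ ($k{\left(B \right)} = -9 - \left(5 B - B B\right) = -9 + \left(B^{2} - 5 B\right) = -9 + B^{2} - 5 B$)
$d{\left(t,Q \right)} = t + 2 Q$ ($d{\left(t,Q \right)} = Q + \left(t + Q\right) = Q + \left(Q + t\right) = t + 2 Q$)
$\left(\sqrt{d{\left(k{\left(5 \right)},-3 \right)} + 21} + \frac{44}{-22}\right)^{2} = \left(\sqrt{\left(\left(-9 + 5^{2} - 25\right) + 2 \left(-3\right)\right) + 21} + \frac{44}{-22}\right)^{2} = \left(\sqrt{\left(\left(-9 + 25 - 25\right) - 6\right) + 21} + 44 \left(- \frac{1}{22}\right)\right)^{2} = \left(\sqrt{\left(-9 - 6\right) + 21} - 2\right)^{2} = \left(\sqrt{-15 + 21} - 2\right)^{2} = \left(\sqrt{6} - 2\right)^{2} = \left(-2 + \sqrt{6}\right)^{2}$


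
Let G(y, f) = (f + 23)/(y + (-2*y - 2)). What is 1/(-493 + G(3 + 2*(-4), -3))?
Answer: -3/1459 ≈ -0.0020562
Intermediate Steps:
G(y, f) = (23 + f)/(-2 - y) (G(y, f) = (23 + f)/(y + (-2 - 2*y)) = (23 + f)/(-2 - y))
1/(-493 + G(3 + 2*(-4), -3)) = 1/(-493 + (-23 - 1*(-3))/(2 + (3 + 2*(-4)))) = 1/(-493 + (-23 + 3)/(2 + (3 - 8))) = 1/(-493 - 20/(2 - 5)) = 1/(-493 - 20/(-3)) = 1/(-493 - ⅓*(-20)) = 1/(-493 + 20/3) = 1/(-1459/3) = -3/1459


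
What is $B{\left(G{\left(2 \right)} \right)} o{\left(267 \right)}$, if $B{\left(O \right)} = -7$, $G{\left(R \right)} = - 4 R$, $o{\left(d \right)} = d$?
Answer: $-1869$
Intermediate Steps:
$B{\left(G{\left(2 \right)} \right)} o{\left(267 \right)} = \left(-7\right) 267 = -1869$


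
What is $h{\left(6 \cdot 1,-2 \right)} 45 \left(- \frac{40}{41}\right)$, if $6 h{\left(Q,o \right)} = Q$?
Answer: $- \frac{1800}{41} \approx -43.902$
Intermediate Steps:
$h{\left(Q,o \right)} = \frac{Q}{6}$
$h{\left(6 \cdot 1,-2 \right)} 45 \left(- \frac{40}{41}\right) = \frac{6 \cdot 1}{6} \cdot 45 \left(- \frac{40}{41}\right) = \frac{1}{6} \cdot 6 \cdot 45 \left(\left(-40\right) \frac{1}{41}\right) = 1 \cdot 45 \left(- \frac{40}{41}\right) = 45 \left(- \frac{40}{41}\right) = - \frac{1800}{41}$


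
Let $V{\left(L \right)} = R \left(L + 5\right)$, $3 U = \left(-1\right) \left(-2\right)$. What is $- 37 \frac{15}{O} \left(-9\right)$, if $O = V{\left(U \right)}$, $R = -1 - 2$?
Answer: $- \frac{4995}{17} \approx -293.82$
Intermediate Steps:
$U = \frac{2}{3}$ ($U = \frac{\left(-1\right) \left(-2\right)}{3} = \frac{1}{3} \cdot 2 = \frac{2}{3} \approx 0.66667$)
$R = -3$ ($R = -1 - 2 = -3$)
$V{\left(L \right)} = -15 - 3 L$ ($V{\left(L \right)} = - 3 \left(L + 5\right) = - 3 \left(5 + L\right) = -15 - 3 L$)
$O = -17$ ($O = -15 - 2 = -17$)
$- 37 \frac{15}{O} \left(-9\right) = - 37 \frac{15}{-17} \left(-9\right) = - 37 \cdot 15 \left(- \frac{1}{17}\right) \left(-9\right) = \left(-37\right) \left(- \frac{15}{17}\right) \left(-9\right) = \frac{555}{17} \left(-9\right) = - \frac{4995}{17}$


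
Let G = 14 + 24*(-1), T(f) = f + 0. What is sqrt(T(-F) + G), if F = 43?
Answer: I*sqrt(53) ≈ 7.2801*I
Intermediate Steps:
T(f) = f
G = -10 (G = 14 - 24 = -10)
sqrt(T(-F) + G) = sqrt(-1*43 - 10) = sqrt(-43 - 10) = sqrt(-53) = I*sqrt(53)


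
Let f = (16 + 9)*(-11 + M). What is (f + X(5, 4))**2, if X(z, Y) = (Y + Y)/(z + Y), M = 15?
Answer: 824464/81 ≈ 10179.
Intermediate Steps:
X(z, Y) = 2*Y/(Y + z) (X(z, Y) = (2*Y)/(Y + z) = 2*Y/(Y + z))
f = 100 (f = (16 + 9)*(-11 + 15) = 25*4 = 100)
(f + X(5, 4))**2 = (100 + 2*4/(4 + 5))**2 = (100 + 2*4/9)**2 = (100 + 2*4*(1/9))**2 = (100 + 8/9)**2 = (908/9)**2 = 824464/81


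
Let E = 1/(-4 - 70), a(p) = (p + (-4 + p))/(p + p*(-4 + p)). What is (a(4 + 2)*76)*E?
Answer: -152/333 ≈ -0.45646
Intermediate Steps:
a(p) = (-4 + 2*p)/(p + p*(-4 + p))
E = -1/74 (E = 1/(-74) = -1/74 ≈ -0.013514)
(a(4 + 2)*76)*E = ((2*(-2 + (4 + 2))/((4 + 2)*(-3 + (4 + 2))))*76)*(-1/74) = ((2*(-2 + 6)/(6*(-3 + 6)))*76)*(-1/74) = ((2*(⅙)*4/3)*76)*(-1/74) = ((2*(⅙)*(⅓)*4)*76)*(-1/74) = ((4/9)*76)*(-1/74) = (304/9)*(-1/74) = -152/333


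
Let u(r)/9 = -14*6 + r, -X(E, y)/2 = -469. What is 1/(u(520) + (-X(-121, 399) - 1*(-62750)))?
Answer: 1/65736 ≈ 1.5212e-5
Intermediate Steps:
X(E, y) = 938 (X(E, y) = -2*(-469) = 938)
u(r) = -756 + 9*r (u(r) = 9*(-14*6 + r) = 9*(-84 + r) = -756 + 9*r)
1/(u(520) + (-X(-121, 399) - 1*(-62750))) = 1/((-756 + 9*520) + (-1*938 - 1*(-62750))) = 1/((-756 + 4680) + (-938 + 62750)) = 1/(3924 + 61812) = 1/65736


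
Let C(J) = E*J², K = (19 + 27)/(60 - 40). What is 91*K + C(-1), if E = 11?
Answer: 2203/10 ≈ 220.30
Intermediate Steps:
K = 23/10 (K = 46/20 = 46*(1/20) = 23/10 ≈ 2.3000)
C(J) = 11*J²
91*K + C(-1) = 91*(23/10) + 11*(-1)² = 2093/10 + 11*1 = 2093/10 + 11 = 2203/10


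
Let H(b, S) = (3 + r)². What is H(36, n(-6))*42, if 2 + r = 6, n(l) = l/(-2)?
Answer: 2058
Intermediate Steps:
n(l) = -l/2 (n(l) = l*(-½) = -l/2)
r = 4 (r = -2 + 6 = 4)
H(b, S) = 49 (H(b, S) = (3 + 4)² = 7² = 49)
H(36, n(-6))*42 = 49*42 = 2058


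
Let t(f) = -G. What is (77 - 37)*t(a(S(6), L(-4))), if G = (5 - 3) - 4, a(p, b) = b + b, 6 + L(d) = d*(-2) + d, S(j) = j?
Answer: 80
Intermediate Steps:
L(d) = -6 - d (L(d) = -6 + (d*(-2) + d) = -6 + (-2*d + d) = -6 - d)
a(p, b) = 2*b
G = -2 (G = 2 - 4 = -2)
t(f) = 2 (t(f) = -1*(-2) = 2)
(77 - 37)*t(a(S(6), L(-4))) = (77 - 37)*2 = 40*2 = 80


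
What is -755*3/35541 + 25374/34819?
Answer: 274317433/412500693 ≈ 0.66501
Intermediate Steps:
-755*3/35541 + 25374/34819 = -2265*1/35541 + 25374*(1/34819) = -755/11847 + 25374/34819 = 274317433/412500693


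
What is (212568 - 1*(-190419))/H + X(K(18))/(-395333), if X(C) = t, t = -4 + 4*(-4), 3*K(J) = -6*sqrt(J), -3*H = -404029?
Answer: 477950259593/159725996657 ≈ 2.9923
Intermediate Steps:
H = 404029/3 (H = -1/3*(-404029) = 404029/3 ≈ 1.3468e+5)
K(J) = -2*sqrt(J) (K(J) = (-6*sqrt(J))/3 = -2*sqrt(J))
t = -20 (t = -4 - 16 = -20)
X(C) = -20
(212568 - 1*(-190419))/H + X(K(18))/(-395333) = (212568 - 1*(-190419))/(404029/3) - 20/(-395333) = (212568 + 190419)*(3/404029) - 20*(-1/395333) = 402987*(3/404029) + 20/395333 = 1208961/404029 + 20/395333 = 477950259593/159725996657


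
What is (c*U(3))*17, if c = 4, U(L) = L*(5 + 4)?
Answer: 1836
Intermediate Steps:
U(L) = 9*L (U(L) = L*9 = 9*L)
(c*U(3))*17 = (4*(9*3))*17 = (4*27)*17 = 108*17 = 1836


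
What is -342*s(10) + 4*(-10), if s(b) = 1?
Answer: -382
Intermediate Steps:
-342*s(10) + 4*(-10) = -342*1 + 4*(-10) = -342 - 40 = -382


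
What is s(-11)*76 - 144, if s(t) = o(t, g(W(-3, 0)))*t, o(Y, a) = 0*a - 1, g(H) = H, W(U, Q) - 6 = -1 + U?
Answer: 692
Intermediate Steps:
W(U, Q) = 5 + U (W(U, Q) = 6 + (-1 + U) = 5 + U)
o(Y, a) = -1 (o(Y, a) = 0 - 1 = -1)
s(t) = -t
s(-11)*76 - 144 = -1*(-11)*76 - 144 = 11*76 - 144 = 836 - 144 = 692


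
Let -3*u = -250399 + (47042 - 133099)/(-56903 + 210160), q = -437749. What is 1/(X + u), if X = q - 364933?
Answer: -459771/330674420222 ≈ -1.3904e-6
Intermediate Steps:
X = -802682 (X = -437749 - 364933 = -802682)
u = 38375485600/459771 (u = -(-250399 + (47042 - 133099)/(-56903 + 210160))/3 = -(-250399 - 86057/153257)/3 = -1/3*(-38375485600/153257) = 38375485600/459771 ≈ 83467.)
1/(X + u) = 1/(-802682 + 38375485600/459771) = 1/(-330674420222/459771) = -459771/330674420222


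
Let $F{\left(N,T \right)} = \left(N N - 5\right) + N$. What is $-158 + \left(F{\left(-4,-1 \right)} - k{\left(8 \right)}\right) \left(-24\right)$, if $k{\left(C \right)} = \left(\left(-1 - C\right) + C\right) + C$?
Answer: $-158$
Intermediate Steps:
$F{\left(N,T \right)} = -5 + N + N^{2}$ ($F{\left(N,T \right)} = \left(N^{2} - 5\right) + N = \left(-5 + N^{2}\right) + N = -5 + N + N^{2}$)
$k{\left(C \right)} = -1 + C$
$-158 + \left(F{\left(-4,-1 \right)} - k{\left(8 \right)}\right) \left(-24\right) = -158 + \left(\left(-5 - 4 + \left(-4\right)^{2}\right) - \left(-1 + 8\right)\right) \left(-24\right) = -158 + \left(\left(-5 - 4 + 16\right) - 7\right) \left(-24\right) = -158 + \left(7 - 7\right) \left(-24\right) = -158 + 0 \left(-24\right) = -158 + 0 = -158$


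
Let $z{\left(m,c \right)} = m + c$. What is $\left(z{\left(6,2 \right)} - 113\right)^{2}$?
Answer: $11025$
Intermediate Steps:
$z{\left(m,c \right)} = c + m$
$\left(z{\left(6,2 \right)} - 113\right)^{2} = \left(\left(2 + 6\right) - 113\right)^{2} = \left(8 - 113\right)^{2} = \left(-105\right)^{2} = 11025$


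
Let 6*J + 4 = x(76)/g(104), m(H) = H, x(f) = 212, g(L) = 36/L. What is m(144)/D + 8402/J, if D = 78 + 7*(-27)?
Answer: 111651/1369 ≈ 81.557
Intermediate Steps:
J = 2738/27 (J = -⅔ + (212/((36/104)))/6 = -⅔ + (212/((36*(1/104))))/6 = -⅔ + (212/(9/26))/6 = -⅔ + (212*(26/9))/6 = -⅔ + (⅙)*(5512/9) = -⅔ + 2756/27 = 2738/27 ≈ 101.41)
D = -111 (D = 78 - 189 = -111)
m(144)/D + 8402/J = 144/(-111) + 8402/(2738/27) = 144*(-1/111) + 8402*(27/2738) = -48/37 + 113427/1369 = 111651/1369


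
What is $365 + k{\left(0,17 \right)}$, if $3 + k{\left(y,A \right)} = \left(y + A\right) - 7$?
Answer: $372$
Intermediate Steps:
$k{\left(y,A \right)} = -10 + A + y$ ($k{\left(y,A \right)} = -3 - \left(7 - A - y\right) = -3 + \left(-7 + A + y\right) = -10 + A + y$)
$365 + k{\left(0,17 \right)} = 365 + \left(-10 + 17 + 0\right) = 365 + 7 = 372$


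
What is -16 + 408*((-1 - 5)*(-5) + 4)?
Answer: 13856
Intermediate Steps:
-16 + 408*((-1 - 5)*(-5) + 4) = -16 + 408*(-6*(-5) + 4) = -16 + 408*(30 + 4) = -16 + 408*34 = -16 + 13872 = 13856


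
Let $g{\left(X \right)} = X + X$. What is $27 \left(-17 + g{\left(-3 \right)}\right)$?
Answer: $-621$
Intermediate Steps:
$g{\left(X \right)} = 2 X$
$27 \left(-17 + g{\left(-3 \right)}\right) = 27 \left(-17 + 2 \left(-3\right)\right) = 27 \left(-17 - 6\right) = 27 \left(-23\right) = -621$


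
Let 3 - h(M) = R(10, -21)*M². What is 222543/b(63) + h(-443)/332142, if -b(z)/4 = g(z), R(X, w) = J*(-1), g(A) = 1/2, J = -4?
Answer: -18479361773/166071 ≈ -1.1127e+5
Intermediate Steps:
g(A) = ½
R(X, w) = 4 (R(X, w) = -4*(-1) = 4)
b(z) = -2 (b(z) = -4*½ = -2)
h(M) = 3 - 4*M²
222543/b(63) + h(-443)/332142 = 222543/(-2) + (3 - 4*(-443)²)/332142 = 222543*(-½) + (3 - 4*196249)*(1/332142) = -222543/2 + (3 - 784996)*(1/332142) = -222543/2 - 784993*1/332142 = -222543/2 - 784993/332142 = -18479361773/166071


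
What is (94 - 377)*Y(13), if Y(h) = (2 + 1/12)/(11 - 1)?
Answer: -1415/24 ≈ -58.958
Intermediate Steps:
Y(h) = 5/24 (Y(h) = (2 + 1/12)/10 = (25/12)*(1/10) = 5/24)
(94 - 377)*Y(13) = (94 - 377)*(5/24) = -283*5/24 = -1415/24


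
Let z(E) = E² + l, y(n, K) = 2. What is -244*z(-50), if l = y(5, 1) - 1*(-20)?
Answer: -615368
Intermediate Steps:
l = 22 (l = 2 - 1*(-20) = 2 + 20 = 22)
z(E) = 22 + E² (z(E) = E² + 22 = 22 + E²)
-244*z(-50) = -244*(22 + (-50)²) = -244*(22 + 2500) = -244*2522 = -615368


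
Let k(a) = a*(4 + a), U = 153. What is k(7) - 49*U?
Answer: -7420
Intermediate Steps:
k(7) - 49*U = 7*(4 + 7) - 49*153 = 7*11 - 7497 = 77 - 7497 = -7420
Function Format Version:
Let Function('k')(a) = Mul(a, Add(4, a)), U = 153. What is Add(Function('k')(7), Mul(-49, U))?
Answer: -7420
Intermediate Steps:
Add(Function('k')(7), Mul(-49, U)) = Add(Mul(7, Add(4, 7)), Mul(-49, 153)) = Add(Mul(7, 11), -7497) = Add(77, -7497) = -7420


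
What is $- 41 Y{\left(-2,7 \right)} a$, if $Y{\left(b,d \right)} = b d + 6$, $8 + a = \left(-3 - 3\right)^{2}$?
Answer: $9184$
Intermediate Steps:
$a = 28$ ($a = -8 + \left(-3 - 3\right)^{2} = -8 + \left(-6\right)^{2} = -8 + 36 = 28$)
$Y{\left(b,d \right)} = 6 + b d$
$- 41 Y{\left(-2,7 \right)} a = - 41 \left(6 - 14\right) 28 = \left(-41\right) \left(-8\right) 28 = 328 \cdot 28 = 9184$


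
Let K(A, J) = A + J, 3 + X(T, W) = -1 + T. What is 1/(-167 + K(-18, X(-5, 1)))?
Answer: -1/194 ≈ -0.0051546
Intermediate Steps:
X(T, W) = -4 + T (X(T, W) = -3 + (-1 + T) = -4 + T)
1/(-167 + K(-18, X(-5, 1))) = 1/(-167 + (-18 + (-4 - 5))) = 1/(-167 + (-18 - 9)) = 1/(-167 - 27) = 1/(-194) = -1/194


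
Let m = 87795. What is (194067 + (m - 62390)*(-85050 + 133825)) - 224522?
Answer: 1239098420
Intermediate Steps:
(194067 + (m - 62390)*(-85050 + 133825)) - 224522 = (194067 + (87795 - 62390)*(-85050 + 133825)) - 224522 = (194067 + 25405*48775) - 224522 = (194067 + 1239128875) - 224522 = 1239322942 - 224522 = 1239098420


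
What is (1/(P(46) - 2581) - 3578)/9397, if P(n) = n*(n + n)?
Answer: -5907277/15514447 ≈ -0.38076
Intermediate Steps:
P(n) = 2*n**2 (P(n) = n*(2*n) = 2*n**2)
(1/(P(46) - 2581) - 3578)/9397 = (1/(2*46**2 - 2581) - 3578)/9397 = (1/(2*2116 - 2581) - 3578)*(1/9397) = (1/(4232 - 2581) - 3578)*(1/9397) = (1/1651 - 3578)*(1/9397) = -5907277/1651*1/9397 = -5907277/15514447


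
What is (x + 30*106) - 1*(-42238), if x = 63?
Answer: 45481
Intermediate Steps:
(x + 30*106) - 1*(-42238) = (63 + 30*106) - 1*(-42238) = (63 + 3180) + 42238 = 3243 + 42238 = 45481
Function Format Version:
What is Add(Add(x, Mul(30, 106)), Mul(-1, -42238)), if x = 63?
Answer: 45481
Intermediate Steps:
Add(Add(x, Mul(30, 106)), Mul(-1, -42238)) = Add(Add(63, Mul(30, 106)), Mul(-1, -42238)) = Add(Add(63, 3180), 42238) = Add(3243, 42238) = 45481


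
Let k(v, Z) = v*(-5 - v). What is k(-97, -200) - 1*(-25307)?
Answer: 16383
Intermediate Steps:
k(-97, -200) - 1*(-25307) = -1*(-97)*(5 - 97) - 1*(-25307) = -1*(-97)*(-92) + 25307 = -8924 + 25307 = 16383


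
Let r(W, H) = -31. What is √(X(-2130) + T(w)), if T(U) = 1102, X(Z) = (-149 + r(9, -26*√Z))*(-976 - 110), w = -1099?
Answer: √196582 ≈ 443.38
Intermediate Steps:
X(Z) = 195480 (X(Z) = (-149 - 31)*(-976 - 110) = -180*(-1086) = 195480)
√(X(-2130) + T(w)) = √(195480 + 1102) = √196582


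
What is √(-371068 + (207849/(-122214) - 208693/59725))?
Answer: I*√87868112900366176971738/486615410 ≈ 609.16*I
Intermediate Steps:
√(-371068 + (207849/(-122214) - 208693/59725)) = √(-371068 + (207849*(-1/122214) - 208693*1/59725)) = √(-371068 + (-69283/40738 - 208693/59725)) = √(-371068 - 12639662609/2433077050) = √(-902849674452009/2433077050) = I*√87868112900366176971738/486615410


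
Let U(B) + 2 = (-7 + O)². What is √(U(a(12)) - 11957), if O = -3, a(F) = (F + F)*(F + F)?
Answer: I*√11859 ≈ 108.9*I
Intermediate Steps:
a(F) = 4*F² (a(F) = (2*F)*(2*F) = 4*F²)
U(B) = 98 (U(B) = -2 + (-7 - 3)² = -2 + (-10)² = -2 + 100 = 98)
√(U(a(12)) - 11957) = √(98 - 11957) = √(-11859) = I*√11859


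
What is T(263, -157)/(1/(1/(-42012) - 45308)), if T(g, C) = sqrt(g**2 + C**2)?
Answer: -1903479697*sqrt(93818)/42012 ≈ -1.3878e+7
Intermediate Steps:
T(g, C) = sqrt(C**2 + g**2)
T(263, -157)/(1/(1/(-42012) - 45308)) = sqrt((-157)**2 + 263**2)/(1/(1/(-42012) - 45308)) = sqrt(24649 + 69169)/(1/(-1/42012 - 45308)) = sqrt(93818)/(1/(-1903479697/42012)) = sqrt(93818)/(-42012/1903479697) = sqrt(93818)*(-1903479697/42012) = -1903479697*sqrt(93818)/42012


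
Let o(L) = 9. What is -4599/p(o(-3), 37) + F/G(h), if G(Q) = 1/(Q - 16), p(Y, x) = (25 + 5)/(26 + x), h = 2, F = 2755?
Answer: -482279/10 ≈ -48228.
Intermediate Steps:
p(Y, x) = 30/(26 + x)
G(Q) = 1/(-16 + Q)
-4599/p(o(-3), 37) + F/G(h) = -4599/(30/(26 + 37)) + 2755/(1/(-16 + 2)) = -4599/(30/63) + 2755/(1/(-14)) = -4599/(30*(1/63)) + 2755/(-1/14) = -4599/10/21 + 2755*(-14) = -4599*21/10 - 38570 = -96579/10 - 38570 = -482279/10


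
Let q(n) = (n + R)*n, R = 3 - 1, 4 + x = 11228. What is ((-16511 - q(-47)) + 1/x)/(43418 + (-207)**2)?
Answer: -209058223/968260808 ≈ -0.21591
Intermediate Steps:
x = 11224 (x = -4 + 11228 = 11224)
R = 2
q(n) = n*(2 + n) (q(n) = (n + 2)*n = (2 + n)*n = n*(2 + n))
((-16511 - q(-47)) + 1/x)/(43418 + (-207)**2) = ((-16511 - (-47)*(2 - 47)) + 1/11224)/(43418 + (-207)**2) = ((-16511 - (-47)*(-45)) + 1/11224)/(43418 + 42849) = ((-16511 - 1*2115) + 1/11224)/86267 = ((-16511 - 2115) + 1/11224)*(1/86267) = (-18626 + 1/11224)*(1/86267) = -209058223/11224*1/86267 = -209058223/968260808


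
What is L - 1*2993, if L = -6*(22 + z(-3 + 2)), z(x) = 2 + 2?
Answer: -3149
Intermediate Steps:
z(x) = 4
L = -156 (L = -6*(22 + 4) = -6*26 = -156)
L - 1*2993 = -156 - 1*2993 = -156 - 2993 = -3149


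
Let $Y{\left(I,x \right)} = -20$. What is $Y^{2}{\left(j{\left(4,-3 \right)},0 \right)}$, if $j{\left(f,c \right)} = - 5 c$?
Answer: $400$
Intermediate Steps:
$Y^{2}{\left(j{\left(4,-3 \right)},0 \right)} = \left(-20\right)^{2} = 400$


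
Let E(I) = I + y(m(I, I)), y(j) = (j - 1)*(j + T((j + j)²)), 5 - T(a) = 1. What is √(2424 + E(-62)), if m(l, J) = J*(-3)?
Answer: 6*√1042 ≈ 193.68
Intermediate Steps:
m(l, J) = -3*J
T(a) = 4 (T(a) = 5 - 1*1 = 5 - 1 = 4)
y(j) = (-1 + j)*(4 + j) (y(j) = (j - 1)*(j + 4) = (-1 + j)*(4 + j))
E(I) = -4 - 8*I + 9*I² (E(I) = I + (-4 + (-3*I)² + 3*(-3*I)) = I + (-4 + 9*I² - 9*I) = I + (-4 - 9*I + 9*I²) = -4 - 8*I + 9*I²)
√(2424 + E(-62)) = √(2424 + (-4 - 8*(-62) + 9*(-62)²)) = √(2424 + (-4 + 496 + 9*3844)) = √(2424 + (-4 + 496 + 34596)) = √(2424 + 35088) = √37512 = 6*√1042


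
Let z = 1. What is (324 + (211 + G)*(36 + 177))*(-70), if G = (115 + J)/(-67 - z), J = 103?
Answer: -53055135/17 ≈ -3.1209e+6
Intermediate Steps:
G = -109/34 (G = (115 + 103)/(-67 - 1*1) = 218/(-67 - 1) = 218/(-68) = 218*(-1/68) = -109/34 ≈ -3.2059)
(324 + (211 + G)*(36 + 177))*(-70) = (324 + (211 - 109/34)*(36 + 177))*(-70) = (324 + (7065/34)*213)*(-70) = (324 + 1504845/34)*(-70) = (1515861/34)*(-70) = -53055135/17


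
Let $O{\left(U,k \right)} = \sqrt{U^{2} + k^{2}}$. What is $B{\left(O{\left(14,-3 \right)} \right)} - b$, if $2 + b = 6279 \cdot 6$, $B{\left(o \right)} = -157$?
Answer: $-37829$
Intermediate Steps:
$b = 37672$ ($b = -2 + 6279 \cdot 6 = -2 + 37674 = 37672$)
$B{\left(O{\left(14,-3 \right)} \right)} - b = -157 - 37672 = -37829$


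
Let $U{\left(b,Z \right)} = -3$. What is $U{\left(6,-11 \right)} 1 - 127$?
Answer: $-130$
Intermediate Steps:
$U{\left(6,-11 \right)} 1 - 127 = \left(-3\right) 1 - 127 = -3 - 127 = -130$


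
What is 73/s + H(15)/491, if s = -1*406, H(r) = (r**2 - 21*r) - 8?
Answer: -75631/199346 ≈ -0.37940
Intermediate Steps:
H(r) = -8 + r**2 - 21*r
s = -406
73/s + H(15)/491 = 73/(-406) + (-8 + 15**2 - 21*15)/491 = 73*(-1/406) + (-8 + 225 - 315)*(1/491) = -73/406 - 98*1/491 = -73/406 - 98/491 = -75631/199346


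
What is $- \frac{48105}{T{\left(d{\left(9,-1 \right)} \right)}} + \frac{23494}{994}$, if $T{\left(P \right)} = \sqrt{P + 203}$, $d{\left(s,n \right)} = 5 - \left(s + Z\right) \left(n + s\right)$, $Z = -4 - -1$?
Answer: $\frac{11747}{497} - \frac{9621 \sqrt{10}}{8} \approx -3779.4$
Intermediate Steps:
$Z = -3$ ($Z = -4 + 1 = -3$)
$d{\left(s,n \right)} = 5 - \left(-3 + s\right) \left(n + s\right)$ ($d{\left(s,n \right)} = 5 - \left(s - 3\right) \left(n + s\right) = 5 - \left(-3 + s\right) \left(n + s\right)$)
$T{\left(P \right)} = \sqrt{203 + P}$
$- \frac{48105}{T{\left(d{\left(9,-1 \right)} \right)}} + \frac{23494}{994} = - \frac{48105}{\sqrt{203 + \left(5 - 9^{2} + 3 \left(-1\right) + 3 \cdot 9 - \left(-1\right) 9\right)}} + \frac{23494}{994} = - \frac{48105}{\sqrt{203 + \left(5 - 81 - 3 + 27 + 9\right)}} + 23494 \cdot \frac{1}{994} = - \frac{48105}{\sqrt{203 + \left(5 - 81 - 3 + 27 + 9\right)}} + \frac{11747}{497} = - \frac{48105}{\sqrt{203 - 43}} + \frac{11747}{497} = - \frac{48105}{\sqrt{160}} + \frac{11747}{497} = - \frac{48105}{4 \sqrt{10}} + \frac{11747}{497} = - 48105 \frac{\sqrt{10}}{40} + \frac{11747}{497} = - \frac{9621 \sqrt{10}}{8} + \frac{11747}{497} = \frac{11747}{497} - \frac{9621 \sqrt{10}}{8}$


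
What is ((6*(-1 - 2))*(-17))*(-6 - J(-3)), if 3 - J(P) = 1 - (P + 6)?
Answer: -3366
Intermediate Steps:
J(P) = 8 + P (J(P) = 3 - (1 - (P + 6)) = 3 - (1 - (6 + P)) = 3 - (1 + (-6 - P)) = 3 - (-5 - P) = 3 + (5 + P) = 8 + P)
((6*(-1 - 2))*(-17))*(-6 - J(-3)) = ((6*(-1 - 2))*(-17))*(-6 - (8 - 3)) = ((6*(-3))*(-17))*(-6 - 1*5) = (-18*(-17))*(-6 - 5) = 306*(-11) = -3366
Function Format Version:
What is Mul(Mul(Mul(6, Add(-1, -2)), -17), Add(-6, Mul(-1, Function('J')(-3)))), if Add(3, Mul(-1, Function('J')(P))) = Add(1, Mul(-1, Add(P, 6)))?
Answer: -3366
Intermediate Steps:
Function('J')(P) = Add(8, P) (Function('J')(P) = Add(3, Mul(-1, Add(1, Mul(-1, Add(P, 6))))) = Add(3, Mul(-1, Add(1, Mul(-1, Add(6, P))))) = Add(3, Mul(-1, Add(1, Add(-6, Mul(-1, P))))) = Add(3, Mul(-1, Add(-5, Mul(-1, P)))) = Add(3, Add(5, P)) = Add(8, P))
Mul(Mul(Mul(6, Add(-1, -2)), -17), Add(-6, Mul(-1, Function('J')(-3)))) = Mul(Mul(Mul(6, Add(-1, -2)), -17), Add(-6, Mul(-1, Add(8, -3)))) = Mul(Mul(Mul(6, -3), -17), Add(-6, Mul(-1, 5))) = Mul(Mul(-18, -17), Add(-6, -5)) = Mul(306, -11) = -3366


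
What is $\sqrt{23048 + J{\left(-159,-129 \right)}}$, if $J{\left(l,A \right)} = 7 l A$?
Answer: $5 \sqrt{6665} \approx 408.2$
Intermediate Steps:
$J{\left(l,A \right)} = 7 A l$
$\sqrt{23048 + J{\left(-159,-129 \right)}} = \sqrt{23048 + 7 \left(-129\right) \left(-159\right)} = \sqrt{23048 + 143577} = \sqrt{166625} = 5 \sqrt{6665}$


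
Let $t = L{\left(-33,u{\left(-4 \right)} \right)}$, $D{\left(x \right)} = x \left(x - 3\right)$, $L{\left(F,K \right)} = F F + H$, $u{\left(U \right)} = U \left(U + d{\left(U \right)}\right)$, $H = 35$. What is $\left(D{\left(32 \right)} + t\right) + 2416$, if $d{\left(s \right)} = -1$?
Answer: $4468$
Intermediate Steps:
$u{\left(U \right)} = U \left(-1 + U\right)$ ($u{\left(U \right)} = U \left(U - 1\right) = U \left(-1 + U\right)$)
$L{\left(F,K \right)} = 35 + F^{2}$ ($L{\left(F,K \right)} = F F + 35 = F^{2} + 35 = 35 + F^{2}$)
$D{\left(x \right)} = x \left(-3 + x\right)$
$t = 1124$ ($t = 35 + \left(-33\right)^{2} = 35 + 1089 = 1124$)
$\left(D{\left(32 \right)} + t\right) + 2416 = \left(32 \left(-3 + 32\right) + 1124\right) + 2416 = \left(32 \cdot 29 + 1124\right) + 2416 = \left(928 + 1124\right) + 2416 = 2052 + 2416 = 4468$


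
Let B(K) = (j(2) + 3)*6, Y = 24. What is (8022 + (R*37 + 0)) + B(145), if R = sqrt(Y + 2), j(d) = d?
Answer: 8052 + 37*sqrt(26) ≈ 8240.7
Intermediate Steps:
B(K) = 30 (B(K) = (2 + 3)*6 = 5*6 = 30)
R = sqrt(26) (R = sqrt(24 + 2) = sqrt(26) ≈ 5.0990)
(8022 + (R*37 + 0)) + B(145) = (8022 + (sqrt(26)*37 + 0)) + 30 = (8022 + (37*sqrt(26) + 0)) + 30 = (8022 + 37*sqrt(26)) + 30 = 8052 + 37*sqrt(26)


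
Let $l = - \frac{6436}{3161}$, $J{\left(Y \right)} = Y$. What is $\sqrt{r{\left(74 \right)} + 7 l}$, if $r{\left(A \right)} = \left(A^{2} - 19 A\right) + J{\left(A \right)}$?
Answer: $\frac{2 \sqrt{10316027813}}{3161} \approx 64.263$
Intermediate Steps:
$l = - \frac{6436}{3161}$ ($l = \left(-6436\right) \frac{1}{3161} = - \frac{6436}{3161} \approx -2.0361$)
$r{\left(A \right)} = A^{2} - 18 A$ ($r{\left(A \right)} = \left(A^{2} - 19 A\right) + A = A^{2} - 18 A$)
$\sqrt{r{\left(74 \right)} + 7 l} = \sqrt{74 \left(-18 + 74\right) + 7 \left(- \frac{6436}{3161}\right)} = \sqrt{74 \cdot 56 - \frac{45052}{3161}} = \sqrt{4144 - \frac{45052}{3161}} = \sqrt{\frac{13054132}{3161}} = \frac{2 \sqrt{10316027813}}{3161}$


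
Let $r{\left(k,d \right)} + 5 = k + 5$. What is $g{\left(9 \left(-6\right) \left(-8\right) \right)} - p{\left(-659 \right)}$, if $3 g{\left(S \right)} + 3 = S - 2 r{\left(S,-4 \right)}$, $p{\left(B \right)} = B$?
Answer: $514$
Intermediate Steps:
$r{\left(k,d \right)} = k$ ($r{\left(k,d \right)} = -5 + \left(k + 5\right) = -5 + \left(5 + k\right) = k$)
$g{\left(S \right)} = -1 - \frac{S}{3}$ ($g{\left(S \right)} = -1 + \frac{S - 2 S}{3} = -1 + \frac{\left(-1\right) S}{3} = -1 - \frac{S}{3}$)
$g{\left(9 \left(-6\right) \left(-8\right) \right)} - p{\left(-659 \right)} = \left(-1 - \frac{9 \left(-6\right) \left(-8\right)}{3}\right) - -659 = \left(-1 - \frac{\left(-54\right) \left(-8\right)}{3}\right) + 659 = \left(-1 - 144\right) + 659 = -145 + 659 = 514$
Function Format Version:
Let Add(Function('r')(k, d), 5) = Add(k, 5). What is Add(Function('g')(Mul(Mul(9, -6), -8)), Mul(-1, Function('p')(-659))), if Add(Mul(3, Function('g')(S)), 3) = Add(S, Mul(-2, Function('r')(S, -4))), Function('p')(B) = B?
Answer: 514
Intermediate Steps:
Function('r')(k, d) = k (Function('r')(k, d) = Add(-5, Add(k, 5)) = Add(-5, Add(5, k)) = k)
Function('g')(S) = Add(-1, Mul(Rational(-1, 3), S)) (Function('g')(S) = Add(-1, Mul(Rational(1, 3), Add(S, Mul(-2, S)))) = Add(-1, Mul(Rational(1, 3), Mul(-1, S))) = Add(-1, Mul(Rational(-1, 3), S)))
Add(Function('g')(Mul(Mul(9, -6), -8)), Mul(-1, Function('p')(-659))) = Add(Add(-1, Mul(Rational(-1, 3), Mul(Mul(9, -6), -8))), Mul(-1, -659)) = Add(Add(-1, Mul(Rational(-1, 3), Mul(-54, -8))), 659) = Add(Add(-1, Mul(Rational(-1, 3), 432)), 659) = Add(Add(-1, -144), 659) = Add(-145, 659) = 514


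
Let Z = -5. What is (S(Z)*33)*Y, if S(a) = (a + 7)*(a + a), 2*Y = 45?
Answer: -14850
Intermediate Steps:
Y = 45/2 (Y = (½)*45 = 45/2 ≈ 22.500)
S(a) = 2*a*(7 + a) (S(a) = (7 + a)*(2*a) = 2*a*(7 + a))
(S(Z)*33)*Y = ((2*(-5)*(7 - 5))*33)*(45/2) = ((2*(-5)*2)*33)*(45/2) = -20*33*(45/2) = -660*45/2 = -14850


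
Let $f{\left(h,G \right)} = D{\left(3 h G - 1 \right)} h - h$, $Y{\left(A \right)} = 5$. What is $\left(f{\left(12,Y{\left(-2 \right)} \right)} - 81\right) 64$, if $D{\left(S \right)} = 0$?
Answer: $-5952$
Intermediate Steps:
$f{\left(h,G \right)} = - h$ ($f{\left(h,G \right)} = 0 h - h = 0 - h = - h$)
$\left(f{\left(12,Y{\left(-2 \right)} \right)} - 81\right) 64 = \left(\left(-1\right) 12 - 81\right) 64 = \left(-12 - 81\right) 64 = \left(-93\right) 64 = -5952$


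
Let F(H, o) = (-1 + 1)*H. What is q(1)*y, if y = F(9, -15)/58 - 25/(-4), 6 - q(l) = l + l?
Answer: 25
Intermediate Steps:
F(H, o) = 0 (F(H, o) = 0*H = 0)
q(l) = 6 - 2*l (q(l) = 6 - (l + l) = 6 - 2*l)
y = 25/4 (y = 0/58 - 25/(-4) = 0*(1/58) - 25*(-¼) = 0 + 25/4 = 25/4 ≈ 6.2500)
q(1)*y = (6 - 2*1)*(25/4) = (6 - 2)*(25/4) = 4*(25/4) = 25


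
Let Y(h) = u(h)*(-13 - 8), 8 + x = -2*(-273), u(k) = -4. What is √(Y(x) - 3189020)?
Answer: 2*I*√797234 ≈ 1785.8*I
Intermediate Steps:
x = 538 (x = -8 - 2*(-273) = -8 + 546 = 538)
Y(h) = 84 (Y(h) = -4*(-13 - 8) = -4*(-21) = 84)
√(Y(x) - 3189020) = √(84 - 3189020) = √(-3188936) = 2*I*√797234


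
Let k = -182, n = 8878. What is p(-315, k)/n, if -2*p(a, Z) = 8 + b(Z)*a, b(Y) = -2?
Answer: -319/8878 ≈ -0.035932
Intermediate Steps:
p(a, Z) = -4 + a (p(a, Z) = -(8 - 2*a)/2 = -4 + a)
p(-315, k)/n = (-4 - 315)/8878 = -319*1/8878 = -319/8878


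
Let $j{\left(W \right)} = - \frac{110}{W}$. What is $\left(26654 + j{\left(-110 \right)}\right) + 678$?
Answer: $27333$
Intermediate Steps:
$\left(26654 + j{\left(-110 \right)}\right) + 678 = \left(26654 - \frac{110}{-110}\right) + 678 = \left(26654 - -1\right) + 678 = \left(26654 + 1\right) + 678 = 26655 + 678 = 27333$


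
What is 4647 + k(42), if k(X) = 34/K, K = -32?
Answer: 74335/16 ≈ 4645.9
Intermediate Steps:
k(X) = -17/16 (k(X) = 34/(-32) = 34*(-1/32) = -17/16)
4647 + k(42) = 4647 - 17/16 = 74335/16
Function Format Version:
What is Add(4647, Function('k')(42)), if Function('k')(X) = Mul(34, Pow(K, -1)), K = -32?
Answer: Rational(74335, 16) ≈ 4645.9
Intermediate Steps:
Function('k')(X) = Rational(-17, 16) (Function('k')(X) = Mul(34, Pow(-32, -1)) = Mul(34, Rational(-1, 32)) = Rational(-17, 16))
Add(4647, Function('k')(42)) = Add(4647, Rational(-17, 16)) = Rational(74335, 16)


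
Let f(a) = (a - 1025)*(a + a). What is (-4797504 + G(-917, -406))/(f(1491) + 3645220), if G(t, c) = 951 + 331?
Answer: -2398111/2517416 ≈ -0.95261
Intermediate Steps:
G(t, c) = 1282
f(a) = 2*a*(-1025 + a) (f(a) = (-1025 + a)*(2*a) = 2*a*(-1025 + a))
(-4797504 + G(-917, -406))/(f(1491) + 3645220) = (-4797504 + 1282)/(2*1491*(-1025 + 1491) + 3645220) = -4796222/(2*1491*466 + 3645220) = -4796222/(1389612 + 3645220) = -4796222/5034832 = -4796222*1/5034832 = -2398111/2517416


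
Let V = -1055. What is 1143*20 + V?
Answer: 21805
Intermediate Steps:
1143*20 + V = 1143*20 - 1055 = 22860 - 1055 = 21805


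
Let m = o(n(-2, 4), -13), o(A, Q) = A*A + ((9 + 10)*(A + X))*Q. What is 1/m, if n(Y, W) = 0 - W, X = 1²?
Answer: 1/757 ≈ 0.0013210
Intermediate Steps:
X = 1
n(Y, W) = -W
o(A, Q) = A² + Q*(19 + 19*A) (o(A, Q) = A*A + ((9 + 10)*(A + 1))*Q = A² + (19*(1 + A))*Q = A² + (19 + 19*A)*Q = A² + Q*(19 + 19*A))
m = 757 (m = (-1*4)² + 19*(-13) + 19*(-1*4)*(-13) = (-4)² - 247 + 19*(-4)*(-13) = 16 - 247 + 988 = 757)
1/m = 1/757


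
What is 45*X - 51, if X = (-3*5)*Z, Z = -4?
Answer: 2649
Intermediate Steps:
X = 60 (X = -3*5*(-4) = -15*(-4) = 60)
45*X - 51 = 45*60 - 51 = 2700 - 51 = 2649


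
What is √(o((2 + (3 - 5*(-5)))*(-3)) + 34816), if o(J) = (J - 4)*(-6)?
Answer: 2*√8845 ≈ 188.10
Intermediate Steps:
o(J) = 24 - 6*J (o(J) = (-4 + J)*(-6) = 24 - 6*J)
√(o((2 + (3 - 5*(-5)))*(-3)) + 34816) = √((24 - 6*(2 + (3 - 5*(-5)))*(-3)) + 34816) = √((24 - 6*(2 + (3 + 25))*(-3)) + 34816) = √((24 - 6*(2 + 28)*(-3)) + 34816) = √((24 - 180*(-3)) + 34816) = √((24 - 6*(-90)) + 34816) = √((24 + 540) + 34816) = √(564 + 34816) = √35380 = 2*√8845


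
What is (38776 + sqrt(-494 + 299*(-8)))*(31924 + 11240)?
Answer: 1673727264 + 43164*I*sqrt(2886) ≈ 1.6737e+9 + 2.3188e+6*I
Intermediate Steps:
(38776 + sqrt(-494 + 299*(-8)))*(31924 + 11240) = (38776 + sqrt(-494 - 2392))*43164 = (38776 + sqrt(-2886))*43164 = (38776 + I*sqrt(2886))*43164 = 1673727264 + 43164*I*sqrt(2886)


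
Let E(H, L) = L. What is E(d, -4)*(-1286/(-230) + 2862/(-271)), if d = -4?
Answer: 619508/31165 ≈ 19.878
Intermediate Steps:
E(d, -4)*(-1286/(-230) + 2862/(-271)) = -4*(-1286/(-230) + 2862/(-271)) = -4*(-1286*(-1/230) + 2862*(-1/271)) = -4*(643/115 - 2862/271) = -4*(-154877/31165) = 619508/31165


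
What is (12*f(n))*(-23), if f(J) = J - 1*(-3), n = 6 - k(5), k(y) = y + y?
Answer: 276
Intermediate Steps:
k(y) = 2*y
n = -4 (n = 6 - 2*5 = 6 - 1*10 = 6 - 10 = -4)
f(J) = 3 + J (f(J) = J + 3 = 3 + J)
(12*f(n))*(-23) = (12*(3 - 4))*(-23) = (12*(-1))*(-23) = -12*(-23) = 276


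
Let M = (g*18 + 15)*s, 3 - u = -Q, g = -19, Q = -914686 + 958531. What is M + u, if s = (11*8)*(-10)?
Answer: 331608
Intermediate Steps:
Q = 43845
s = -880 (s = 88*(-10) = -880)
u = 43848 (u = 3 - (-1)*43845 = 3 - 1*(-43845) = 3 + 43845 = 43848)
M = 287760 (M = (-19*18 + 15)*(-880) = (-342 + 15)*(-880) = -327*(-880) = 287760)
M + u = 287760 + 43848 = 331608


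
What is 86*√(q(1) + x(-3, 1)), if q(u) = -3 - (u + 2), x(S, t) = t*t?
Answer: 86*I*√5 ≈ 192.3*I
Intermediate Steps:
x(S, t) = t²
q(u) = -5 - u (q(u) = -3 - (2 + u) = -3 + (-2 - u) = -5 - u)
86*√(q(1) + x(-3, 1)) = 86*√((-5 - 1*1) + 1²) = 86*√((-5 - 1) + 1) = 86*√(-6 + 1) = 86*√(-5) = 86*(I*√5) = 86*I*√5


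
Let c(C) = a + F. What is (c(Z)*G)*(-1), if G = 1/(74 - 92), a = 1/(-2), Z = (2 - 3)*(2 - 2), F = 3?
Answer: 5/36 ≈ 0.13889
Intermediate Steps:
Z = 0 (Z = -1*0 = 0)
a = -½ ≈ -0.50000
G = -1/18 (G = 1/(-18) = -1/18 ≈ -0.055556)
c(C) = 5/2 (c(C) = -½ + 3 = 5/2)
(c(Z)*G)*(-1) = ((5/2)*(-1/18))*(-1) = -5/36*(-1) = 5/36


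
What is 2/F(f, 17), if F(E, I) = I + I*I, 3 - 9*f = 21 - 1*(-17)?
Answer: 1/153 ≈ 0.0065359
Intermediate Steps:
f = -35/9 (f = 1/3 - (21 - 1*(-17))/9 = 1/3 - (21 + 17)/9 = 1/3 - 1/9*38 = 1/3 - 38/9 = -35/9 ≈ -3.8889)
F(E, I) = I + I**2
2/F(f, 17) = 2/(17*(1 + 17)) = 2/(17*18) = 2/306 = (1/306)*2 = 1/153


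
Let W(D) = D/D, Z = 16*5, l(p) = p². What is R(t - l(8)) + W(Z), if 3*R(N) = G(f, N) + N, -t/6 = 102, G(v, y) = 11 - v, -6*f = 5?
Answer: -3967/18 ≈ -220.39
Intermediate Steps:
f = -⅚ (f = -⅙*5 = -⅚ ≈ -0.83333)
Z = 80
t = -612 (t = -6*102 = -612)
W(D) = 1
R(N) = 71/18 + N/3 (R(N) = ((11 - 1*(-⅚)) + N)/3 = ((11 + ⅚) + N)/3 = (71/6 + N)/3 = 71/18 + N/3)
R(t - l(8)) + W(Z) = (71/18 + (-612 - 1*8²)/3) + 1 = (71/18 + (-612 - 1*64)/3) + 1 = (71/18 + (-612 - 64)/3) + 1 = (71/18 + (⅓)*(-676)) + 1 = (71/18 - 676/3) + 1 = -3985/18 + 1 = -3967/18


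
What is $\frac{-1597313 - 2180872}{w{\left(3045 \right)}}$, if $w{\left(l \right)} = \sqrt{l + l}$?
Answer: $- \frac{251879 \sqrt{6090}}{406} \approx -48414.0$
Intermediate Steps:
$w{\left(l \right)} = \sqrt{2} \sqrt{l}$ ($w{\left(l \right)} = \sqrt{2 l} = \sqrt{2} \sqrt{l}$)
$\frac{-1597313 - 2180872}{w{\left(3045 \right)}} = \frac{-1597313 - 2180872}{\sqrt{2} \sqrt{3045}} = \frac{-1597313 - 2180872}{\sqrt{6090}} = - 3778185 \frac{\sqrt{6090}}{6090} = - \frac{251879 \sqrt{6090}}{406}$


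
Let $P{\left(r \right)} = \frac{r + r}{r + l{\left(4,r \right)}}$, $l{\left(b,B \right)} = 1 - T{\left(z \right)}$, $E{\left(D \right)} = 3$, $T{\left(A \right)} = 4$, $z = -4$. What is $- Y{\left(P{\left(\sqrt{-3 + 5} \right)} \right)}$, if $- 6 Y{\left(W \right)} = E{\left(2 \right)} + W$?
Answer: $\frac{17}{42} - \frac{\sqrt{2}}{7} \approx 0.20273$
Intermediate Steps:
$l{\left(b,B \right)} = -3$ ($l{\left(b,B \right)} = 1 - 4 = -3$)
$P{\left(r \right)} = \frac{2 r}{-3 + r}$ ($P{\left(r \right)} = \frac{r + r}{r - 3} = \frac{2 r}{-3 + r}$)
$Y{\left(W \right)} = - \frac{1}{2} - \frac{W}{6}$ ($Y{\left(W \right)} = - \frac{3 + W}{6} = - \frac{1}{2} - \frac{W}{6}$)
$- Y{\left(P{\left(\sqrt{-3 + 5} \right)} \right)} = - (- \frac{1}{2} - \frac{2 \sqrt{-3 + 5} \frac{1}{-3 + \sqrt{-3 + 5}}}{6}) = - (- \frac{1}{2} - \frac{2 \sqrt{2} \frac{1}{-3 + \sqrt{2}}}{6}) = - (- \frac{1}{2} - \frac{\sqrt{2}}{3 \left(-3 + \sqrt{2}\right)}) = \frac{1}{2} + \frac{\sqrt{2}}{3 \left(-3 + \sqrt{2}\right)}$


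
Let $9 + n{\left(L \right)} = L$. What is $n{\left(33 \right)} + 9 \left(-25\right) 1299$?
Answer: $-292251$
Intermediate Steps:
$n{\left(L \right)} = -9 + L$
$n{\left(33 \right)} + 9 \left(-25\right) 1299 = \left(-9 + 33\right) + 9 \left(-25\right) 1299 = 24 - 292275 = -292251$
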